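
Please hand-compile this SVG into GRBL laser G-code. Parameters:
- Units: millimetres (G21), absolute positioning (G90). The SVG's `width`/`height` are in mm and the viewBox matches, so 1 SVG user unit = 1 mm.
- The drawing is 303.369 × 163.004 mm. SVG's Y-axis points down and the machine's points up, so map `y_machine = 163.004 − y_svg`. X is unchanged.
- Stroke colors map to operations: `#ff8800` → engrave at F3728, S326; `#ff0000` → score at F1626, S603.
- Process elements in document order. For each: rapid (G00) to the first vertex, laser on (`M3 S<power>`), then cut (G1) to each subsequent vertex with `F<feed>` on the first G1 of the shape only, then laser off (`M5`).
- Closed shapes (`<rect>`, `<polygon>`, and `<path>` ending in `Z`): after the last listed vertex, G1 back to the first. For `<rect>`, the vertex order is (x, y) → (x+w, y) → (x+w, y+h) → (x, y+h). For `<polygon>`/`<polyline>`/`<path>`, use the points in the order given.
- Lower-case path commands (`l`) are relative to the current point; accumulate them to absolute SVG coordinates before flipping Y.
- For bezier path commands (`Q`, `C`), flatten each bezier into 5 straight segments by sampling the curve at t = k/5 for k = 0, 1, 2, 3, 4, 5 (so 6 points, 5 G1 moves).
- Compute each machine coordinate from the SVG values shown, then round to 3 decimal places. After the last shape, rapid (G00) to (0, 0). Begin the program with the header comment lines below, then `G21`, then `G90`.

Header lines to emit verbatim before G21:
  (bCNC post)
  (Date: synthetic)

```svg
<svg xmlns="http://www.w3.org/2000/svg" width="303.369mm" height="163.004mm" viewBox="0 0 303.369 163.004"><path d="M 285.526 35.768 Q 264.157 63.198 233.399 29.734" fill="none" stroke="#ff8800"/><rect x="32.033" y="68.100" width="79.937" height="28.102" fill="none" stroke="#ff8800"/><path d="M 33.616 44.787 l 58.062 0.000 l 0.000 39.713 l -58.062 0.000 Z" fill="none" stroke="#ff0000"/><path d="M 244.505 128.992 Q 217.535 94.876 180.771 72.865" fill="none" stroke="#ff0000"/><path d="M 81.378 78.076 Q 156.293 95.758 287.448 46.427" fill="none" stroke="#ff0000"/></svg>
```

Since the viewBox matches the mm dimensions, user units are millimetres directly. The only transform is the Y-flip y_m = 163.004 − y_svg.

Shape 1 is a quadratic bezier drawn with `<path>`. Its stroke #ff8800 means engrave at S326, F3728. After flipping Y the toolpath is (285.526,127.236) → (276.603,118.700) → (266.929,115.035) → (256.503,116.242) → (245.327,122.320) → (233.399,133.270).

Shape 2 is a rectangle drawn with `<rect>`. Its stroke #ff8800 means engrave at S326, F3728. After flipping Y the toolpath is (32.033,94.904) → (111.970,94.904) → (111.970,66.802) → (32.033,66.802) → (32.033,94.904), returning to the start.

Shape 3 is a rectangle drawn with `<path>`. Its stroke #ff0000 means score at S603, F1626. After flipping Y the toolpath is (33.616,118.217) → (91.678,118.217) → (91.678,78.504) → (33.616,78.504) → (33.616,118.217), returning to the start.

Shape 4 is a quadratic bezier drawn with `<path>`. Its stroke #ff0000 means score at S603, F1626. After flipping Y the toolpath is (244.505,34.012) → (233.325,47.174) → (221.362,59.368) → (208.615,70.593) → (195.085,80.850) → (180.771,90.139).

Shape 5 is a quadratic bezier drawn with `<path>`. Its stroke #ff0000 means score at S603, F1626. After flipping Y the toolpath is (81.378,84.928) → (113.594,80.536) → (150.308,81.504) → (191.522,87.834) → (237.236,99.525) → (287.448,116.577).

(bCNC post)
(Date: synthetic)
G21
G90
G00 X285.526 Y127.236
M3 S326
G1 X276.603 Y118.700 F3728
G1 X266.929 Y115.035
G1 X256.503 Y116.242
G1 X245.327 Y122.320
G1 X233.399 Y133.270
M5
G00 X32.033 Y94.904
M3 S326
G1 X111.970 Y94.904 F3728
G1 X111.970 Y66.802
G1 X32.033 Y66.802
G1 X32.033 Y94.904
M5
G00 X33.616 Y118.217
M3 S603
G1 X91.678 Y118.217 F1626
G1 X91.678 Y78.504
G1 X33.616 Y78.504
G1 X33.616 Y118.217
M5
G00 X244.505 Y34.012
M3 S603
G1 X233.325 Y47.174 F1626
G1 X221.362 Y59.368
G1 X208.615 Y70.593
G1 X195.085 Y80.850
G1 X180.771 Y90.139
M5
G00 X81.378 Y84.928
M3 S603
G1 X113.594 Y80.536 F1626
G1 X150.308 Y81.504
G1 X191.522 Y87.834
G1 X237.236 Y99.525
G1 X287.448 Y116.577
M5
G00 X0.000 Y0.000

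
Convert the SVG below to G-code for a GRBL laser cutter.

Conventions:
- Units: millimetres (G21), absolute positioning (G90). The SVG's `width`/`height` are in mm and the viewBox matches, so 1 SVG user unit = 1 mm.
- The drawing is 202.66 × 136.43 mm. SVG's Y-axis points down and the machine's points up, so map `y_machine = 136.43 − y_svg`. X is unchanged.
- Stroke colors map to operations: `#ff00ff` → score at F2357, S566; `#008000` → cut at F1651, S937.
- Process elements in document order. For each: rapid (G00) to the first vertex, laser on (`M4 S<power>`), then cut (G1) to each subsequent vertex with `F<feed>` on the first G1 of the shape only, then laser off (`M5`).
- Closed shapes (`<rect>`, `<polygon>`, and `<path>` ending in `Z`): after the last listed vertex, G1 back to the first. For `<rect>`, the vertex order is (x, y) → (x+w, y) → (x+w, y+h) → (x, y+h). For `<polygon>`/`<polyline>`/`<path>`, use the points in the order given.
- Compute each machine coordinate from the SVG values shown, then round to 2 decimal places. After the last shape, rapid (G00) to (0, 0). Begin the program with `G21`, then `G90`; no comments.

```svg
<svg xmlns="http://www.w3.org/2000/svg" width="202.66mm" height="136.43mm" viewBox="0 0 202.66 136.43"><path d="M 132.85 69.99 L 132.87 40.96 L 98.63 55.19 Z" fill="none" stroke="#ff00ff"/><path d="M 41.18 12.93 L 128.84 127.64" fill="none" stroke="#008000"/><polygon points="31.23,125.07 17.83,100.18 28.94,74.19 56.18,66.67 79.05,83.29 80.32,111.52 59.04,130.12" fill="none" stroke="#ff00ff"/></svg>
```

G21
G90
G00 X132.85 Y66.44
M4 S566
G1 X132.87 Y95.47 F2357
G1 X98.63 Y81.24
G1 X132.85 Y66.44
M5
G00 X41.18 Y123.50
M4 S937
G1 X128.84 Y8.79 F1651
M5
G00 X31.23 Y11.36
M4 S566
G1 X17.83 Y36.25 F2357
G1 X28.94 Y62.24
G1 X56.18 Y69.76
G1 X79.05 Y53.14
G1 X80.32 Y24.91
G1 X59.04 Y6.31
G1 X31.23 Y11.36
M5
G00 X0.00 Y0.00

viewBox `0 0 202.66 136.43` with mm width/height → 1 unit = 1 mm. Flip: y_m = 136.43 − y_svg.

**Shape 1** — `<path>` closed polygon, stroke `#ff00ff` → score (S566, F2357). Machine vertices: (132.85,66.44) → (132.87,95.47) → (98.63,81.24) → (132.85,66.44). Closed: final G1 returns to the first vertex.

**Shape 2** — `<path>` line segment, stroke `#008000` → cut (S937, F1651). Machine vertices: (41.18,123.50) → (128.84,8.79). Open path.

**Shape 3** — `<polygon>` regular polygon, stroke `#ff00ff` → score (S566, F2357). Machine vertices: (31.23,11.36) → (17.83,36.25) → (28.94,62.24) → (56.18,69.76) → (79.05,53.14) → (80.32,24.91) → (59.04,6.31) → (31.23,11.36). Closed: final G1 returns to the first vertex.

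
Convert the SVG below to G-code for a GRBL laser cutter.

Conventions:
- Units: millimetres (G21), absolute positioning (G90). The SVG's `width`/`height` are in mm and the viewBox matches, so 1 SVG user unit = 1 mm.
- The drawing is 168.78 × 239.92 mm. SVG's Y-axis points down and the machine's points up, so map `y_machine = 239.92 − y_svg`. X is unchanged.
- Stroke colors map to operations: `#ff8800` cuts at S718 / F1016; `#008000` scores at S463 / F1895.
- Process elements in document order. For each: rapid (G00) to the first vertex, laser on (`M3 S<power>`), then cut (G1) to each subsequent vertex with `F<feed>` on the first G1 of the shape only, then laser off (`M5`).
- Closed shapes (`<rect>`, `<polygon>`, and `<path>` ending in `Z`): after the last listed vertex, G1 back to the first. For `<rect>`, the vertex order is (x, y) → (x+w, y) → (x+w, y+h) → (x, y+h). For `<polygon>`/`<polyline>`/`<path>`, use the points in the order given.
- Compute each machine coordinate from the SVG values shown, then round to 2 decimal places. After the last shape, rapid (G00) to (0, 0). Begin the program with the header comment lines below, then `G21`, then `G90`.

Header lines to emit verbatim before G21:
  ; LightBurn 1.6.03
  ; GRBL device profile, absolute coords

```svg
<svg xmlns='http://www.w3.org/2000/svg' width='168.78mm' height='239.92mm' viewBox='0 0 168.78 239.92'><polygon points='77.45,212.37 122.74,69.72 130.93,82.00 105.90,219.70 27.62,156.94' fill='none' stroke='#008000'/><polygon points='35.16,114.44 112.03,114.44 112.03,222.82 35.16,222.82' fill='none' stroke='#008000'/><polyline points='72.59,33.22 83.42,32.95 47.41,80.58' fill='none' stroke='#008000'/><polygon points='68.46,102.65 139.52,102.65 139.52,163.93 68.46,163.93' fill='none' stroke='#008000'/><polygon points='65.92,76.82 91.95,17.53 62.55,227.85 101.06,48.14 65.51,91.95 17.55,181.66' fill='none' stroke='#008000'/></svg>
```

viewBox `0 0 168.78 239.92` with mm width/height → 1 unit = 1 mm. Flip: y_m = 239.92 − y_svg.

**Shape 1** — `<polygon>` closed polygon, stroke `#008000` → score (S463, F1895). Machine vertices: (77.45,27.55) → (122.74,170.20) → (130.93,157.92) → (105.90,20.22) → (27.62,82.98) → (77.45,27.55). Closed: final G1 returns to the first vertex.

**Shape 2** — `<polygon>` rectangle, stroke `#008000` → score (S463, F1895). Machine vertices: (35.16,125.48) → (112.03,125.48) → (112.03,17.10) → (35.16,17.10) → (35.16,125.48). Closed: final G1 returns to the first vertex.

**Shape 3** — `<polyline>` open polyline, stroke `#008000` → score (S463, F1895). Machine vertices: (72.59,206.70) → (83.42,206.97) → (47.41,159.34). Open path.

**Shape 4** — `<polygon>` rectangle, stroke `#008000` → score (S463, F1895). Machine vertices: (68.46,137.27) → (139.52,137.27) → (139.52,75.99) → (68.46,75.99) → (68.46,137.27). Closed: final G1 returns to the first vertex.

**Shape 5** — `<polygon>` closed polygon, stroke `#008000` → score (S463, F1895). Machine vertices: (65.92,163.10) → (91.95,222.39) → (62.55,12.07) → (101.06,191.78) → (65.51,147.97) → (17.55,58.26) → (65.92,163.10). Closed: final G1 returns to the first vertex.

; LightBurn 1.6.03
; GRBL device profile, absolute coords
G21
G90
G00 X77.45 Y27.55
M3 S463
G1 X122.74 Y170.20 F1895
G1 X130.93 Y157.92
G1 X105.90 Y20.22
G1 X27.62 Y82.98
G1 X77.45 Y27.55
M5
G00 X35.16 Y125.48
M3 S463
G1 X112.03 Y125.48 F1895
G1 X112.03 Y17.10
G1 X35.16 Y17.10
G1 X35.16 Y125.48
M5
G00 X72.59 Y206.70
M3 S463
G1 X83.42 Y206.97 F1895
G1 X47.41 Y159.34
M5
G00 X68.46 Y137.27
M3 S463
G1 X139.52 Y137.27 F1895
G1 X139.52 Y75.99
G1 X68.46 Y75.99
G1 X68.46 Y137.27
M5
G00 X65.92 Y163.10
M3 S463
G1 X91.95 Y222.39 F1895
G1 X62.55 Y12.07
G1 X101.06 Y191.78
G1 X65.51 Y147.97
G1 X17.55 Y58.26
G1 X65.92 Y163.10
M5
G00 X0.00 Y0.00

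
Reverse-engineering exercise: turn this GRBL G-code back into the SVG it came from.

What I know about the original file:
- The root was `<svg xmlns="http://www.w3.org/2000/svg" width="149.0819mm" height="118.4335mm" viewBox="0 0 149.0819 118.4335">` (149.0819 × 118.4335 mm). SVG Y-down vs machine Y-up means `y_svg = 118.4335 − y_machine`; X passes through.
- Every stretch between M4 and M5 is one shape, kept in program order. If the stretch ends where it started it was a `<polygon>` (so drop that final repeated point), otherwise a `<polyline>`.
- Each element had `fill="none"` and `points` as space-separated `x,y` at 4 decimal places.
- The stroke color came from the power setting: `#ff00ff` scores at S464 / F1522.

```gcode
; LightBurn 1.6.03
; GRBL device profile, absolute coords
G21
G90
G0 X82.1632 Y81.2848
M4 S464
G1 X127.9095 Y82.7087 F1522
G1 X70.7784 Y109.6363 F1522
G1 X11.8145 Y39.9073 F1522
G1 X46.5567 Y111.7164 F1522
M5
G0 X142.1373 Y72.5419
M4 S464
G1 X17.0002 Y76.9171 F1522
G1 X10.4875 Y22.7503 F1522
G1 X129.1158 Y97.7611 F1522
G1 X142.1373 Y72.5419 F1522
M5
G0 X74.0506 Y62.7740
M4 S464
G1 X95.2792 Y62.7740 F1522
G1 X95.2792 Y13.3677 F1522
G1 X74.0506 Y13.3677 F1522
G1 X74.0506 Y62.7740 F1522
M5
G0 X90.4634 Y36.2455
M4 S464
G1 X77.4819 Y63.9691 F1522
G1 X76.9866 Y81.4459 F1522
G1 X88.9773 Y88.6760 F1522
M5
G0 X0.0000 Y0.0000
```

y_svg = 118.4335 − y_m. Every run uses S464, so all elements get stroke `#ff00ff` (score).

[1] open run; points: 82.1632,37.1487 127.9095,35.7248 70.7784,8.7972 11.8145,78.5262 46.5567,6.7171

[2] closed run; points: 142.1373,45.8916 17.0002,41.5164 10.4875,95.6832 129.1158,20.6724

[3] closed run; points: 74.0506,55.6595 95.2792,55.6595 95.2792,105.0658 74.0506,105.0658

[4] open run; points: 90.4634,82.1880 77.4819,54.4644 76.9866,36.9876 88.9773,29.7575

<svg xmlns="http://www.w3.org/2000/svg" width="149.0819mm" height="118.4335mm" viewBox="0 0 149.0819 118.4335">
  <polyline points="82.1632,37.1487 127.9095,35.7248 70.7784,8.7972 11.8145,78.5262 46.5567,6.7171" fill="none" stroke="#ff00ff"/>
  <polygon points="142.1373,45.8916 17.0002,41.5164 10.4875,95.6832 129.1158,20.6724" fill="none" stroke="#ff00ff"/>
  <polygon points="74.0506,55.6595 95.2792,55.6595 95.2792,105.0658 74.0506,105.0658" fill="none" stroke="#ff00ff"/>
  <polyline points="90.4634,82.1880 77.4819,54.4644 76.9866,36.9876 88.9773,29.7575" fill="none" stroke="#ff00ff"/>
</svg>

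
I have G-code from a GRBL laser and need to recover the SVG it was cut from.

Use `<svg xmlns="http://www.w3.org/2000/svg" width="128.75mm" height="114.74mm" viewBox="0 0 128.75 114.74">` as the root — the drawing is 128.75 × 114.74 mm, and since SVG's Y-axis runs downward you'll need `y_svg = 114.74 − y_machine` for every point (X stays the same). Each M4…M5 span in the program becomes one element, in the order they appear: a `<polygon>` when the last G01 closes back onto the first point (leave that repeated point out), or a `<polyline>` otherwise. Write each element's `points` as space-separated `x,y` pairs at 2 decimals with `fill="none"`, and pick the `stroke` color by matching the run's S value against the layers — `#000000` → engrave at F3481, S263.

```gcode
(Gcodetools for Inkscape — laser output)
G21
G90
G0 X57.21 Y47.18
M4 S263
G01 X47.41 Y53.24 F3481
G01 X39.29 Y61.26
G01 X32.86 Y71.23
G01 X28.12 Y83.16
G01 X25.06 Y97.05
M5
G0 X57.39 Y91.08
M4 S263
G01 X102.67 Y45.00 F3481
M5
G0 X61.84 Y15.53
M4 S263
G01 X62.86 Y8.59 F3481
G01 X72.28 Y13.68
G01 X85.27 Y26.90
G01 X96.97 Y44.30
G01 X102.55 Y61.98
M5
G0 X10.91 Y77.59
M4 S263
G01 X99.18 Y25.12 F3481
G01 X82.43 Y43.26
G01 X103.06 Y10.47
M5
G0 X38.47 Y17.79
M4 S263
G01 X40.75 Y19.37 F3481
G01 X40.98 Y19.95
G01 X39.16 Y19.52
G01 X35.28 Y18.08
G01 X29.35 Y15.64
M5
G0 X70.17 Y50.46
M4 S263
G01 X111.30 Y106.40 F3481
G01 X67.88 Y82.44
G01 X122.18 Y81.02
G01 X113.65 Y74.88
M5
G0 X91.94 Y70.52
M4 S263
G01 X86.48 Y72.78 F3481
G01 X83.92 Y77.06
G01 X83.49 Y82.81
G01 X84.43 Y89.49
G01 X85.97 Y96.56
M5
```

Each laser-on run becomes one SVG element. Flip Y back into SVG space with y_svg = 114.74 − y_machine. Every run uses S263, so all elements get stroke `#000000` (engrave).

Run 1: The run is open, so emit a `<polyline>` with points (Y-flipped): 57.21,67.56 47.41,61.50 39.29,53.48 32.86,43.51 28.12,31.58 25.06,17.69.

Run 2: The run is open, so emit a `<polyline>` with points (Y-flipped): 57.39,23.66 102.67,69.74.

Run 3: The run is open, so emit a `<polyline>` with points (Y-flipped): 61.84,99.21 62.86,106.15 72.28,101.06 85.27,87.84 96.97,70.44 102.55,52.76.

Run 4: The run is open, so emit a `<polyline>` with points (Y-flipped): 10.91,37.15 99.18,89.62 82.43,71.48 103.06,104.27.

Run 5: The run is open, so emit a `<polyline>` with points (Y-flipped): 38.47,96.95 40.75,95.37 40.98,94.79 39.16,95.22 35.28,96.66 29.35,99.10.

Run 6: The run is open, so emit a `<polyline>` with points (Y-flipped): 70.17,64.28 111.30,8.34 67.88,32.30 122.18,33.72 113.65,39.86.

Run 7: The run is open, so emit a `<polyline>` with points (Y-flipped): 91.94,44.22 86.48,41.96 83.92,37.68 83.49,31.93 84.43,25.25 85.97,18.18.

<svg xmlns="http://www.w3.org/2000/svg" width="128.75mm" height="114.74mm" viewBox="0 0 128.75 114.74">
  <polyline points="57.21,67.56 47.41,61.50 39.29,53.48 32.86,43.51 28.12,31.58 25.06,17.69" fill="none" stroke="#000000"/>
  <polyline points="57.39,23.66 102.67,69.74" fill="none" stroke="#000000"/>
  <polyline points="61.84,99.21 62.86,106.15 72.28,101.06 85.27,87.84 96.97,70.44 102.55,52.76" fill="none" stroke="#000000"/>
  <polyline points="10.91,37.15 99.18,89.62 82.43,71.48 103.06,104.27" fill="none" stroke="#000000"/>
  <polyline points="38.47,96.95 40.75,95.37 40.98,94.79 39.16,95.22 35.28,96.66 29.35,99.10" fill="none" stroke="#000000"/>
  <polyline points="70.17,64.28 111.30,8.34 67.88,32.30 122.18,33.72 113.65,39.86" fill="none" stroke="#000000"/>
  <polyline points="91.94,44.22 86.48,41.96 83.92,37.68 83.49,31.93 84.43,25.25 85.97,18.18" fill="none" stroke="#000000"/>
</svg>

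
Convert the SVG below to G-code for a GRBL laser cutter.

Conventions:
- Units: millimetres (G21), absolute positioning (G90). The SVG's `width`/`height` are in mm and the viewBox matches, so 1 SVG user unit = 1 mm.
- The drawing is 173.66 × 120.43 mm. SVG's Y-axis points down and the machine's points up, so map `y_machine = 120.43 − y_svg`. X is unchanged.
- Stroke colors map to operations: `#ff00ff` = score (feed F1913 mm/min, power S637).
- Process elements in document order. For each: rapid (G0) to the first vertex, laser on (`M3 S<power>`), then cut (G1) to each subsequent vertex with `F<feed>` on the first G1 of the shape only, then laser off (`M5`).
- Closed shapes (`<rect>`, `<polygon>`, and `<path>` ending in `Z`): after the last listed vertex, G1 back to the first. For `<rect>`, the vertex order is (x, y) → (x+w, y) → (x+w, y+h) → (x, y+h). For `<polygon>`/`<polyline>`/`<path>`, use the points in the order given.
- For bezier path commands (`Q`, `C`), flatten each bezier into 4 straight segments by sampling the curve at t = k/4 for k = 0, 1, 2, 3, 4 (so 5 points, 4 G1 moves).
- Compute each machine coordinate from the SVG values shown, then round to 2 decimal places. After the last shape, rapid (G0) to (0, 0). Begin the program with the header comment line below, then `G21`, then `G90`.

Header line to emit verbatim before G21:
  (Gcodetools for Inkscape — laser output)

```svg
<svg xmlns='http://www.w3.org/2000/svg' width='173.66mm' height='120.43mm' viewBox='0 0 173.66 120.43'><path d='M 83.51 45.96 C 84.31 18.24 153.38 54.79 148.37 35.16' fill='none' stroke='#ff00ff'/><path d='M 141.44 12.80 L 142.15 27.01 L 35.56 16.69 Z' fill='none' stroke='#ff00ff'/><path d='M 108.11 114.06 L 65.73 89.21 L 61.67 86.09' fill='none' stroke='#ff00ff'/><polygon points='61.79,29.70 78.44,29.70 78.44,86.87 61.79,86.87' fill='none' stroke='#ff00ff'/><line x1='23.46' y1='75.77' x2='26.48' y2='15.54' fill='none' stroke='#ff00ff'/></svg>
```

(Gcodetools for Inkscape — laser output)
G21
G90
G0 X83.51 Y74.47
M3 S637
G1 X94.69 Y85.09 F1913
G1 X118.12 Y82.90
G1 X140.46 Y79.20
G1 X148.37 Y85.27
M5
G0 X141.44 Y107.63
M3 S637
G1 X142.15 Y93.42 F1913
G1 X35.56 Y103.74
G1 X141.44 Y107.63
M5
G0 X108.11 Y6.37
M3 S637
G1 X65.73 Y31.22 F1913
G1 X61.67 Y34.34
M5
G0 X61.79 Y90.73
M3 S637
G1 X78.44 Y90.73 F1913
G1 X78.44 Y33.56
G1 X61.79 Y33.56
G1 X61.79 Y90.73
M5
G0 X23.46 Y44.66
M3 S637
G1 X26.48 Y104.89 F1913
M5
G0 X0.00 Y0.00

viewBox `0 0 173.66 120.43` with mm width/height → 1 unit = 1 mm. Flip: y_m = 120.43 − y_svg.

**Shape 1** — `<path>` cubic bezier, stroke `#ff00ff` → score (S637, F1913). Control points (SVG): P0=(83.51,45.96), P1=(84.31,18.24), P2=(153.38,54.79), P3=(148.37,35.16); sampled at t=k/4. Machine vertices: (83.51,74.47) → (94.69,85.09) → (118.12,82.90) → (140.46,79.20) → (148.37,85.27). Open path.

**Shape 2** — `<path>` closed polygon, stroke `#ff00ff` → score (S637, F1913). Machine vertices: (141.44,107.63) → (142.15,93.42) → (35.56,103.74) → (141.44,107.63). Closed: final G1 returns to the first vertex.

**Shape 3** — `<path>` open polyline, stroke `#ff00ff` → score (S637, F1913). Machine vertices: (108.11,6.37) → (65.73,31.22) → (61.67,34.34). Open path.

**Shape 4** — `<polygon>` rectangle, stroke `#ff00ff` → score (S637, F1913). Machine vertices: (61.79,90.73) → (78.44,90.73) → (78.44,33.56) → (61.79,33.56) → (61.79,90.73). Closed: final G1 returns to the first vertex.

**Shape 5** — `<line>` line segment, stroke `#ff00ff` → score (S637, F1913). Machine vertices: (23.46,44.66) → (26.48,104.89). Open path.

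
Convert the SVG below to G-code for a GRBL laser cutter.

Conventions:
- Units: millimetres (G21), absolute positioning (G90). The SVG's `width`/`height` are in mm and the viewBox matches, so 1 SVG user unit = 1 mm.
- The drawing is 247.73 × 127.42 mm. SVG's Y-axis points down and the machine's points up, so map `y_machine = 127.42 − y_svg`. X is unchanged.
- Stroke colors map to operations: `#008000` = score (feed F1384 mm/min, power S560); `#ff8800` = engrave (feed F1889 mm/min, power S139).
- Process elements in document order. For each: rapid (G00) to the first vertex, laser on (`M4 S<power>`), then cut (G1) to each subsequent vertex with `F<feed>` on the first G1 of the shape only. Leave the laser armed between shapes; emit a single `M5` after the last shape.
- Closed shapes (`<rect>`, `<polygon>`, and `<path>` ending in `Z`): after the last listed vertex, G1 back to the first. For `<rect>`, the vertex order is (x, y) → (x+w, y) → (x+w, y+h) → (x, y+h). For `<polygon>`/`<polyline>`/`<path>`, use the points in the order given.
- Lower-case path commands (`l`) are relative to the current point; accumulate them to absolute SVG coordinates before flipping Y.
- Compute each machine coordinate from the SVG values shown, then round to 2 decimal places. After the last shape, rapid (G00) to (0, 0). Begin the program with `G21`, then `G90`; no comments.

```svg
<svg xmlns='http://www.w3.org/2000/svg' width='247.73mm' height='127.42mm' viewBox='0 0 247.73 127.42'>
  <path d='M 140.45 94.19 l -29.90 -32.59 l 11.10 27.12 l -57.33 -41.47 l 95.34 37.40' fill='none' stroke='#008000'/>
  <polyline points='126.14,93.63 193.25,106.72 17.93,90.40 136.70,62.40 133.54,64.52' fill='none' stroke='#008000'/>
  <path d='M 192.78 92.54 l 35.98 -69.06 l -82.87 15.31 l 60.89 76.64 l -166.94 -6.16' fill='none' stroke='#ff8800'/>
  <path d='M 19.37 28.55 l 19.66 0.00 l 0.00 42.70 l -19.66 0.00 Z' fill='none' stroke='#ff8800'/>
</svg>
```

1 u = 1 mm; y_m = 127.42 − y.

[1] `<path>` open polyline, #008000→score S560 F1384: (140.45,33.23) → (110.55,65.82) → (121.65,38.70) → (64.32,80.17) → (159.66,42.77)

[2] `<polyline>` open polyline, #008000→score S560 F1384: (126.14,33.79) → (193.25,20.70) → (17.93,37.02) → (136.70,65.02) → (133.54,62.90)

[3] `<path>` open polyline, #ff8800→engrave S139 F1889: (192.78,34.88) → (228.76,103.94) → (145.89,88.63) → (206.78,11.99) → (39.84,18.15)

[4] `<path>` rectangle, #ff8800→engrave S139 F1889: (19.37,98.87) → (39.03,98.87) → (39.03,56.17) → (19.37,56.17) → (19.37,98.87) (closed)

G21
G90
G00 X140.45 Y33.23
M4 S560
G1 X110.55 Y65.82 F1384
G1 X121.65 Y38.70
G1 X64.32 Y80.17
G1 X159.66 Y42.77
G00 X126.14 Y33.79
M4 S560
G1 X193.25 Y20.70 F1384
G1 X17.93 Y37.02
G1 X136.70 Y65.02
G1 X133.54 Y62.90
G00 X192.78 Y34.88
M4 S139
G1 X228.76 Y103.94 F1889
G1 X145.89 Y88.63
G1 X206.78 Y11.99
G1 X39.84 Y18.15
G00 X19.37 Y98.87
M4 S139
G1 X39.03 Y98.87 F1889
G1 X39.03 Y56.17
G1 X19.37 Y56.17
G1 X19.37 Y98.87
M5
G00 X0.00 Y0.00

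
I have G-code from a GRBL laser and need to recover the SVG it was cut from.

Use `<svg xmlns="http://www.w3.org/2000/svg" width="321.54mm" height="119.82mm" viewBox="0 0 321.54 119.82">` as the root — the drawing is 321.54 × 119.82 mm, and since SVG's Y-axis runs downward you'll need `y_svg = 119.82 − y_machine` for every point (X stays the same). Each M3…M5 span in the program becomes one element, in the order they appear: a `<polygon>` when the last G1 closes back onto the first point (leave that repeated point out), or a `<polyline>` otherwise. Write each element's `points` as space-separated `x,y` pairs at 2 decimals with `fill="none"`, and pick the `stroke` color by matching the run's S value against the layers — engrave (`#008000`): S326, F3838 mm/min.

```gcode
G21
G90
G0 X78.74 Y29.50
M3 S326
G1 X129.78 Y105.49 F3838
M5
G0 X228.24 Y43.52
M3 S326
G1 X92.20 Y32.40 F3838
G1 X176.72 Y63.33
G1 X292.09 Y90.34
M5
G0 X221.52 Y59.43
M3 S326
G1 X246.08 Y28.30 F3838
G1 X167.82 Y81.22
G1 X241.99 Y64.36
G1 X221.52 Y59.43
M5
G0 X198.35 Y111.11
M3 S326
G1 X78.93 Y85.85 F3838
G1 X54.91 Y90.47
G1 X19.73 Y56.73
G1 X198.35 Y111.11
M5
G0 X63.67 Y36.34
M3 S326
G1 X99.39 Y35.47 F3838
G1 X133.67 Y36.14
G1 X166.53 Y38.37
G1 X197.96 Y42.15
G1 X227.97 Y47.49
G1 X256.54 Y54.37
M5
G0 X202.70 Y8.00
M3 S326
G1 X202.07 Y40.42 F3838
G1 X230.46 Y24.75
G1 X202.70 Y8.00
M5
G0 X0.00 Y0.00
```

y_svg = 119.82 − y_m. Every run uses S326, so all elements get stroke `#008000` (engrave).

[1] open run; points: 78.74,90.32 129.78,14.33

[2] open run; points: 228.24,76.30 92.20,87.42 176.72,56.49 292.09,29.48

[3] closed run; points: 221.52,60.39 246.08,91.52 167.82,38.60 241.99,55.46

[4] closed run; points: 198.35,8.71 78.93,33.97 54.91,29.35 19.73,63.09

[5] open run; points: 63.67,83.48 99.39,84.35 133.67,83.68 166.53,81.45 197.96,77.67 227.97,72.33 256.54,65.45

[6] closed run; points: 202.70,111.82 202.07,79.40 230.46,95.07

<svg xmlns="http://www.w3.org/2000/svg" width="321.54mm" height="119.82mm" viewBox="0 0 321.54 119.82">
  <polyline points="78.74,90.32 129.78,14.33" fill="none" stroke="#008000"/>
  <polyline points="228.24,76.30 92.20,87.42 176.72,56.49 292.09,29.48" fill="none" stroke="#008000"/>
  <polygon points="221.52,60.39 246.08,91.52 167.82,38.60 241.99,55.46" fill="none" stroke="#008000"/>
  <polygon points="198.35,8.71 78.93,33.97 54.91,29.35 19.73,63.09" fill="none" stroke="#008000"/>
  <polyline points="63.67,83.48 99.39,84.35 133.67,83.68 166.53,81.45 197.96,77.67 227.97,72.33 256.54,65.45" fill="none" stroke="#008000"/>
  <polygon points="202.70,111.82 202.07,79.40 230.46,95.07" fill="none" stroke="#008000"/>
</svg>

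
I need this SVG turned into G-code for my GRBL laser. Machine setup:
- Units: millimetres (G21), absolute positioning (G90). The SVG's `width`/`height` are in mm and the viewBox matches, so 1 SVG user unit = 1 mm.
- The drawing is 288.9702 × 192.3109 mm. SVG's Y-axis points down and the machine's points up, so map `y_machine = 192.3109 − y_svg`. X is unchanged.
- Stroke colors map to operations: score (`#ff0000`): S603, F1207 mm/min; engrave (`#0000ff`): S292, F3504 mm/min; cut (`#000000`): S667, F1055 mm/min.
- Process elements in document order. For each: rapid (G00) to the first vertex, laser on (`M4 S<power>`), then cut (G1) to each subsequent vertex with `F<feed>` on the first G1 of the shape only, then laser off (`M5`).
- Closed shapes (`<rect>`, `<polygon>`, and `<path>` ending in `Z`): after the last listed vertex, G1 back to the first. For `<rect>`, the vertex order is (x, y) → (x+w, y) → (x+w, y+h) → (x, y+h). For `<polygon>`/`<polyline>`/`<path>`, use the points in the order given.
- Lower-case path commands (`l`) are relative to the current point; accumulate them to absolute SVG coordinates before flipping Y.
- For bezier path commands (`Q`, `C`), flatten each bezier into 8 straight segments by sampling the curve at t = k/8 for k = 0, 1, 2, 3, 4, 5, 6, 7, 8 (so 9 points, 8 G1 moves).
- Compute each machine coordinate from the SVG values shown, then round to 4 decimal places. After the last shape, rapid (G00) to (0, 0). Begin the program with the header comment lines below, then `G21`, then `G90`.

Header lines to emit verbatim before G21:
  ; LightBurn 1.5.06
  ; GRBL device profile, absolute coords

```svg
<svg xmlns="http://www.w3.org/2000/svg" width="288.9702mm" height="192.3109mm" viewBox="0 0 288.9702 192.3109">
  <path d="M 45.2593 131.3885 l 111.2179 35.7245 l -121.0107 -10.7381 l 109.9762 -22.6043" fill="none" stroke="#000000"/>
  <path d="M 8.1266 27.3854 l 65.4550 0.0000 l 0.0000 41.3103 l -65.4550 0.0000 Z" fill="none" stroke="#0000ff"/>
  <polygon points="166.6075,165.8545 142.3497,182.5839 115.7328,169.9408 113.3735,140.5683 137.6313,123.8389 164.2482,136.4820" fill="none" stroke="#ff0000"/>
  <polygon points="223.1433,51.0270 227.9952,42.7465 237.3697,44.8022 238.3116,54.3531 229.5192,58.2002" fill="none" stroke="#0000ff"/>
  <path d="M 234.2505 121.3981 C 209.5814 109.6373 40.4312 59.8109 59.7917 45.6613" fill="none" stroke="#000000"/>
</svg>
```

Since the viewBox matches the mm dimensions, user units are millimetres directly. The only transform is the Y-flip y_m = 192.3109 − y_svg.

Shape 1 is a open polyline drawn with `<path>`. Its stroke #000000 means cut at S667, F1055. After flipping Y the toolpath is (45.2593,60.9224) → (156.4772,25.1979) → (35.4665,35.9360) → (145.4427,58.5403).

Shape 2 is a rectangle drawn with `<path>`. Its stroke #0000ff means engrave at S292, F3504. After flipping Y the toolpath is (8.1266,164.9255) → (73.5816,164.9255) → (73.5816,123.6152) → (8.1266,123.6152) → (8.1266,164.9255), returning to the start.

Shape 3 is a regular polygon drawn with `<polygon>`. Its stroke #ff0000 means score at S603, F1207. After flipping Y the toolpath is (166.6075,26.4564) → (142.3497,9.7270) → (115.7328,22.3701) → (113.3735,51.7426) → (137.6313,68.4720) → (164.2482,55.8289) → (166.6075,26.4564), returning to the start.

Shape 4 is a regular polygon drawn with `<polygon>`. Its stroke #0000ff means engrave at S292, F3504. After flipping Y the toolpath is (223.1433,141.2839) → (227.9952,149.5644) → (237.3697,147.5087) → (238.3116,137.9578) → (229.5192,134.1107) → (223.1433,141.2839), returning to the start.

Shape 5 is a cubic bezier drawn with `<path>`. Its stroke #000000 means cut at S667, F1055. After flipping Y the toolpath is (234.2505,70.9128) → (218.8774,76.9634) → (193.8615,85.7185) → (163.1049,96.3139) → (130.5100,107.8854) → (99.9790,119.5689) → (75.4141,130.5002) → (60.7176,139.8152) → (59.7917,146.6496).

; LightBurn 1.5.06
; GRBL device profile, absolute coords
G21
G90
G00 X45.2593 Y60.9224
M4 S667
G1 X156.4772 Y25.1979 F1055
G1 X35.4665 Y35.9360
G1 X145.4427 Y58.5403
M5
G00 X8.1266 Y164.9255
M4 S292
G1 X73.5816 Y164.9255 F3504
G1 X73.5816 Y123.6152
G1 X8.1266 Y123.6152
G1 X8.1266 Y164.9255
M5
G00 X166.6075 Y26.4564
M4 S603
G1 X142.3497 Y9.7270 F1207
G1 X115.7328 Y22.3701
G1 X113.3735 Y51.7426
G1 X137.6313 Y68.4720
G1 X164.2482 Y55.8289
G1 X166.6075 Y26.4564
M5
G00 X223.1433 Y141.2839
M4 S292
G1 X227.9952 Y149.5644 F3504
G1 X237.3697 Y147.5087
G1 X238.3116 Y137.9578
G1 X229.5192 Y134.1107
G1 X223.1433 Y141.2839
M5
G00 X234.2505 Y70.9128
M4 S667
G1 X218.8774 Y76.9634 F1055
G1 X193.8615 Y85.7185
G1 X163.1049 Y96.3139
G1 X130.5100 Y107.8854
G1 X99.9790 Y119.5689
G1 X75.4141 Y130.5002
G1 X60.7176 Y139.8152
G1 X59.7917 Y146.6496
M5
G00 X0.0000 Y0.0000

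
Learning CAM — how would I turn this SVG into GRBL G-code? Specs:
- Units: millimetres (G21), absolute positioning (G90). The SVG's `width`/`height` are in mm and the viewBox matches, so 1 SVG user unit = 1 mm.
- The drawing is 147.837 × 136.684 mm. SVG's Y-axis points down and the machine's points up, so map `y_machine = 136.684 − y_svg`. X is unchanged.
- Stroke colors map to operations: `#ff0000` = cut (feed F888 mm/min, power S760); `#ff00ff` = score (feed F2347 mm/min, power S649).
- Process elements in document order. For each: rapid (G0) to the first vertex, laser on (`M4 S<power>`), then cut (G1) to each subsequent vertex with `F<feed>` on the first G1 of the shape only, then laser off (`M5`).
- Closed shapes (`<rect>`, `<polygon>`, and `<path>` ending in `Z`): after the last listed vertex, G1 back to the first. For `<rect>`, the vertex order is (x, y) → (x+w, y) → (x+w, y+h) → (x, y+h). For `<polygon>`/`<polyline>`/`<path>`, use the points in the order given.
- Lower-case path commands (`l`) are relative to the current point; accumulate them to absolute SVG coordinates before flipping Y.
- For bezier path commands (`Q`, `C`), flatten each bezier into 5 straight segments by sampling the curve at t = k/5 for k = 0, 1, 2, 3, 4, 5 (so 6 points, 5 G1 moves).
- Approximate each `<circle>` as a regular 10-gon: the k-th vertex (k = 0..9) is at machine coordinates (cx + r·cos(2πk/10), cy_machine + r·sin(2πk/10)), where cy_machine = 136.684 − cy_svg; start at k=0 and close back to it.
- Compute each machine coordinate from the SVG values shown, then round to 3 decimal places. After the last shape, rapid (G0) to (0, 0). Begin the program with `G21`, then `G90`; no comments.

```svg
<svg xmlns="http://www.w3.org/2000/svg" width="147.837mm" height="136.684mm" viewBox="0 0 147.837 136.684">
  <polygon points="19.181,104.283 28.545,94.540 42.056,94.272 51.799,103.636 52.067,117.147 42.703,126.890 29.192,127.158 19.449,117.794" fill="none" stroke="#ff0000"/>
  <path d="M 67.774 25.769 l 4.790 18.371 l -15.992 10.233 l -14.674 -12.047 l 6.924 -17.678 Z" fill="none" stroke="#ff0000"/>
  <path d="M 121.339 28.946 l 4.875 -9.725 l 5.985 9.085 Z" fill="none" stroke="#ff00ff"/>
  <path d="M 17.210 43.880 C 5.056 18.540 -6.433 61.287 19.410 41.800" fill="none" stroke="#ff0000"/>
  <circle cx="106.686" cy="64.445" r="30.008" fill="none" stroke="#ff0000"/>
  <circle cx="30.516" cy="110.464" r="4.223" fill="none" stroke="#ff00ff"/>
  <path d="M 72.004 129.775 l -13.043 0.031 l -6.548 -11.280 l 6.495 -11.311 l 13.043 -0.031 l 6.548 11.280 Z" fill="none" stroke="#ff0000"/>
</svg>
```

viewBox `0 0 147.837 136.684` with mm width/height → 1 unit = 1 mm. Flip: y_m = 136.684 − y_svg.

**Shape 1** — `<polygon>` regular polygon, stroke `#ff0000` → cut (S760, F888). Machine vertices: (19.181,32.401) → (28.545,42.144) → (42.056,42.412) → (51.799,33.048) → (52.067,19.537) → (42.703,9.794) → (29.192,9.526) → (19.449,18.890) → (19.181,32.401). Closed: final G1 returns to the first vertex.

**Shape 2** — `<path>` regular polygon, stroke `#ff0000` → cut (S760, F888). Machine vertices: (67.774,110.915) → (72.564,92.544) → (56.572,82.311) → (41.898,94.358) → (48.822,112.036) → (67.774,110.915). Closed: final G1 returns to the first vertex.

**Shape 3** — `<path>` regular polygon, stroke `#ff00ff` → score (S649, F2347). Machine vertices: (121.339,107.738) → (126.214,117.463) → (132.199,108.378) → (121.339,107.738). Closed: final G1 returns to the first vertex.

**Shape 4** — `<path>` cubic bezier, stroke `#ff0000` → cut (S760, F888). Control points (SVG): P0=(17.210,43.880), P1=(5.056,18.540), P2=(-6.433,61.287), P3=(19.410,41.800); sampled at t=k/5. Machine vertices: (17.210,92.804) → (10.291,100.880) → (5.291,98.871) → (3.971,93.031) → (8.091,89.617) → (19.410,94.884). Open path.

**Shape 5** — `<circle>` circle, stroke `#ff0000` → cut (S760, F888). Machine vertices: (136.694,72.239) → (130.963,89.877) → (115.959,100.778) → (97.413,100.778) → (82.409,89.877) → (76.678,72.239) → (82.409,54.601) → (97.413,43.700) → (115.959,43.700) → (130.963,54.601) → (136.694,72.239). Closed: final G1 returns to the first vertex.

**Shape 6** — `<circle>` circle, stroke `#ff00ff` → score (S649, F2347). Machine vertices: (34.739,26.220) → (33.932,28.702) → (31.821,30.236) → (29.211,30.236) → (27.100,28.702) → (26.293,26.220) → (27.100,23.738) → (29.211,22.204) → (31.821,22.204) → (33.932,23.738) → (34.739,26.220). Closed: final G1 returns to the first vertex.

**Shape 7** — `<path>` regular polygon, stroke `#ff0000` → cut (S760, F888). Machine vertices: (72.004,6.909) → (58.961,6.878) → (52.413,18.158) → (58.908,29.469) → (71.951,29.500) → (78.499,18.220) → (72.004,6.909). Closed: final G1 returns to the first vertex.

G21
G90
G0 X19.181 Y32.401
M4 S760
G1 X28.545 Y42.144 F888
G1 X42.056 Y42.412
G1 X51.799 Y33.048
G1 X52.067 Y19.537
G1 X42.703 Y9.794
G1 X29.192 Y9.526
G1 X19.449 Y18.890
G1 X19.181 Y32.401
M5
G0 X67.774 Y110.915
M4 S760
G1 X72.564 Y92.544 F888
G1 X56.572 Y82.311
G1 X41.898 Y94.358
G1 X48.822 Y112.036
G1 X67.774 Y110.915
M5
G0 X121.339 Y107.738
M4 S649
G1 X126.214 Y117.463 F2347
G1 X132.199 Y108.378
G1 X121.339 Y107.738
M5
G0 X17.210 Y92.804
M4 S760
G1 X10.291 Y100.880 F888
G1 X5.291 Y98.871
G1 X3.971 Y93.031
G1 X8.091 Y89.617
G1 X19.410 Y94.884
M5
G0 X136.694 Y72.239
M4 S760
G1 X130.963 Y89.877 F888
G1 X115.959 Y100.778
G1 X97.413 Y100.778
G1 X82.409 Y89.877
G1 X76.678 Y72.239
G1 X82.409 Y54.601
G1 X97.413 Y43.700
G1 X115.959 Y43.700
G1 X130.963 Y54.601
G1 X136.694 Y72.239
M5
G0 X34.739 Y26.220
M4 S649
G1 X33.932 Y28.702 F2347
G1 X31.821 Y30.236
G1 X29.211 Y30.236
G1 X27.100 Y28.702
G1 X26.293 Y26.220
G1 X27.100 Y23.738
G1 X29.211 Y22.204
G1 X31.821 Y22.204
G1 X33.932 Y23.738
G1 X34.739 Y26.220
M5
G0 X72.004 Y6.909
M4 S760
G1 X58.961 Y6.878 F888
G1 X52.413 Y18.158
G1 X58.908 Y29.469
G1 X71.951 Y29.500
G1 X78.499 Y18.220
G1 X72.004 Y6.909
M5
G0 X0.000 Y0.000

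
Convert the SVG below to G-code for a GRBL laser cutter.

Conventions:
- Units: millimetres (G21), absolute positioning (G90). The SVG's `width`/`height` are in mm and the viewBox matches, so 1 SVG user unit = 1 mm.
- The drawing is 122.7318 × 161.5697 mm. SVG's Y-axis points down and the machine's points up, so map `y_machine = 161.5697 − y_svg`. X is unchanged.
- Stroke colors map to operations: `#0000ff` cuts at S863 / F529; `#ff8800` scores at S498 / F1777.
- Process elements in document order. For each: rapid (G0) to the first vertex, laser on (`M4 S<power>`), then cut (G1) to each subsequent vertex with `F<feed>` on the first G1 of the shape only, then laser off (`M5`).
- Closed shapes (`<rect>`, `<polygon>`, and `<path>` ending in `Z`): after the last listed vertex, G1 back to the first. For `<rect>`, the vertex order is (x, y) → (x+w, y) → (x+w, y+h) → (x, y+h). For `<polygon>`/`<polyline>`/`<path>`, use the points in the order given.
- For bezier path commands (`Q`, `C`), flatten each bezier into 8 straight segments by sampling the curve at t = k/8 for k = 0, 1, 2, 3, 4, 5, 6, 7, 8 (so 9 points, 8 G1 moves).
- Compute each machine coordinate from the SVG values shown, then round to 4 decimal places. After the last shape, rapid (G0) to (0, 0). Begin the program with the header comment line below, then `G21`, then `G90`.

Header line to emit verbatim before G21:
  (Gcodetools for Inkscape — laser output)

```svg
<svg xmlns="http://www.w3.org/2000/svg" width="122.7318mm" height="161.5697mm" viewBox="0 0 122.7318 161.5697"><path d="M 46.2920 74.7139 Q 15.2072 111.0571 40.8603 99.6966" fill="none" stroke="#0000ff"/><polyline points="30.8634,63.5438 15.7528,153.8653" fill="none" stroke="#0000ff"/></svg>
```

(Gcodetools for Inkscape — laser output)
G21
G90
G0 X46.2920 Y86.8558
M4 S863
G1 X39.4073 Y78.5154 F529
G1 X34.2957 Y71.6657
G1 X30.9572 Y66.3067
G1 X29.3917 Y62.4385
G1 X29.5992 Y60.0611
G1 X31.5799 Y59.1743
G1 X35.3336 Y59.7783
G1 X40.8603 Y61.8731
M5
G0 X30.8634 Y98.0259
M4 S863
G1 X15.7528 Y7.7044 F529
M5
G0 X0.0000 Y0.0000

1 u = 1 mm; y_m = 161.5697 − y.

[1] `<path>` quadratic bezier, #0000ff→cut S863 F529: (46.2920,86.8558) → (39.4073,78.5154) → (34.2957,71.6657) → (30.9572,66.3067) → (29.3917,62.4385) → (29.5992,60.0611) → (31.5799,59.1743) → (35.3336,59.7783) → (40.8603,61.8731)

[2] `<polyline>` line segment, #0000ff→cut S863 F529: (30.8634,98.0259) → (15.7528,7.7044)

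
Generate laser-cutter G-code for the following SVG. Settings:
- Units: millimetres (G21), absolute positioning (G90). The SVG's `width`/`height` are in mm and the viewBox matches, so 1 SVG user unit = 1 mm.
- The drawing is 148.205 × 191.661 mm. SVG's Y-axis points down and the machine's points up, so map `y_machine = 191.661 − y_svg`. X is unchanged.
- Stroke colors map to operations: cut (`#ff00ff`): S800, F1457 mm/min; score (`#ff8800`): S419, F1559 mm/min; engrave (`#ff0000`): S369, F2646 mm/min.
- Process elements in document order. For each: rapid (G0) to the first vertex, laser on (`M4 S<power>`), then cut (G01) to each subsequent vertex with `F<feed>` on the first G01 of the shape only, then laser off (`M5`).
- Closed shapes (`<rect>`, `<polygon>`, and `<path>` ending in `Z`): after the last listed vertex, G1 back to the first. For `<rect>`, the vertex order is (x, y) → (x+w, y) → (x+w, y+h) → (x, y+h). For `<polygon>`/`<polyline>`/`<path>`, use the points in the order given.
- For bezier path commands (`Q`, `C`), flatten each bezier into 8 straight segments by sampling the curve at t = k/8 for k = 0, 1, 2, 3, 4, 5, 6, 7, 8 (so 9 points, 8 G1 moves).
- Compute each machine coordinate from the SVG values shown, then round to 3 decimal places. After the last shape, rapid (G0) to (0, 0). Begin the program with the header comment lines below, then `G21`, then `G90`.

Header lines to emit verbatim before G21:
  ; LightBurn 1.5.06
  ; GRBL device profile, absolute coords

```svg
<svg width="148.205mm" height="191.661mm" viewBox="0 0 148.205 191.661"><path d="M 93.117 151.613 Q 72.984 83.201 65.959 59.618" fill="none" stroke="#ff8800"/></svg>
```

; LightBurn 1.5.06
; GRBL device profile, absolute coords
G21
G90
G0 X93.117 Y40.048
M4 S419
G01 X88.289 Y56.451 F1559
G01 X83.870 Y71.452
G01 X79.861 Y85.053
G01 X76.261 Y97.253
G01 X73.071 Y108.052
G01 X70.291 Y117.450
G01 X67.920 Y125.447
G01 X65.959 Y132.043
M5
G0 X0.000 Y0.000

1 u = 1 mm; y_m = 191.661 − y.

[1] `<path>` quadratic bezier, #ff8800→score S419 F1559: (93.117,40.048) → (88.289,56.451) → (83.870,71.452) → (79.861,85.053) → (76.261,97.253) → (73.071,108.052) → (70.291,117.450) → (67.920,125.447) → (65.959,132.043)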